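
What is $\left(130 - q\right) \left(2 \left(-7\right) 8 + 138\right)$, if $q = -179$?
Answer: $8034$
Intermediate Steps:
$\left(130 - q\right) \left(2 \left(-7\right) 8 + 138\right) = \left(130 - -179\right) \left(2 \left(-7\right) 8 + 138\right) = \left(130 + 179\right) \left(\left(-14\right) 8 + 138\right) = 309 \left(-112 + 138\right) = 309 \cdot 26 = 8034$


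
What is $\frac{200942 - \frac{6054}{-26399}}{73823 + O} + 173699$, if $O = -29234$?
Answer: $\frac{204467267979601}{1177105011} \approx 1.737 \cdot 10^{5}$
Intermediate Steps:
$\frac{200942 - \frac{6054}{-26399}}{73823 + O} + 173699 = \frac{200942 - \frac{6054}{-26399}}{73823 - 29234} + 173699 = \frac{200942 - - \frac{6054}{26399}}{44589} + 173699 = \left(200942 + \frac{6054}{26399}\right) \frac{1}{44589} + 173699 = \frac{5304673912}{26399} \cdot \frac{1}{44589} + 173699 = \frac{5304673912}{1177105011} + 173699 = \frac{204467267979601}{1177105011}$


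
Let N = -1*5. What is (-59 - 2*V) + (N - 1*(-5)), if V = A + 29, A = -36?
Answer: -45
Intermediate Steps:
V = -7 (V = -36 + 29 = -7)
N = -5
(-59 - 2*V) + (N - 1*(-5)) = (-59 - 2*(-7)) + (-5 - 1*(-5)) = (-59 + 14) + (-5 + 5) = -45 + 0 = -45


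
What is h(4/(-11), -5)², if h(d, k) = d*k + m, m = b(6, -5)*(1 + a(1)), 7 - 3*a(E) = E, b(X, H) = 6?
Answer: 47524/121 ≈ 392.76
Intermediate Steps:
a(E) = 7/3 - E/3
m = 18 (m = 6*(1 + (7/3 - ⅓*1)) = 6*(1 + (7/3 - ⅓)) = 6*(1 + 2) = 6*3 = 18)
h(d, k) = 18 + d*k (h(d, k) = d*k + 18 = 18 + d*k)
h(4/(-11), -5)² = (18 + (4/(-11))*(-5))² = (18 + (4*(-1/11))*(-5))² = (18 - 4/11*(-5))² = (18 + 20/11)² = (218/11)² = 47524/121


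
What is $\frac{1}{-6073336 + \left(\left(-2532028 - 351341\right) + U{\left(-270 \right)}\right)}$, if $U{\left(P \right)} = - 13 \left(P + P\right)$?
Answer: $- \frac{1}{8949685} \approx -1.1174 \cdot 10^{-7}$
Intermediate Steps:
$U{\left(P \right)} = - 26 P$ ($U{\left(P \right)} = - 13 \cdot 2 P = - 26 P$)
$\frac{1}{-6073336 + \left(\left(-2532028 - 351341\right) + U{\left(-270 \right)}\right)} = \frac{1}{-6073336 - 2876349} = \frac{1}{-8949685} = - \frac{1}{8949685}$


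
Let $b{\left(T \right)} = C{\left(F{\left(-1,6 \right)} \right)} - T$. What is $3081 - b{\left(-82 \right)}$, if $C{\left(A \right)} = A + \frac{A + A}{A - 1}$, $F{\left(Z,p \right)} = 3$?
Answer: $2993$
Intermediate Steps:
$C{\left(A \right)} = A + \frac{2 A}{-1 + A}$
$b{\left(T \right)} = 6 - T$ ($b{\left(T \right)} = \frac{3 \left(1 + 3\right)}{-1 + 3} - T = 3 \cdot \frac{1}{2} \cdot 4 - T = 6 - T$)
$3081 - b{\left(-82 \right)} = 3081 - \left(6 - -82\right) = 3081 - \left(6 + 82\right) = 3081 - 88 = 2993$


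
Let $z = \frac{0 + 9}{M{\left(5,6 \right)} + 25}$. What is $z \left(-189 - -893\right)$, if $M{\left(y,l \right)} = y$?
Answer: $\frac{1056}{5} \approx 211.2$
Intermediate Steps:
$z = \frac{3}{10}$ ($z = \frac{0 + 9}{5 + 25} = \frac{9}{30} = 9 \cdot \frac{1}{30} = \frac{3}{10} \approx 0.3$)
$z \left(-189 - -893\right) = \frac{3 \left(-189 - -893\right)}{10} = \frac{3 \left(-189 + 893\right)}{10} = \frac{3}{10} \cdot 704 = \frac{1056}{5}$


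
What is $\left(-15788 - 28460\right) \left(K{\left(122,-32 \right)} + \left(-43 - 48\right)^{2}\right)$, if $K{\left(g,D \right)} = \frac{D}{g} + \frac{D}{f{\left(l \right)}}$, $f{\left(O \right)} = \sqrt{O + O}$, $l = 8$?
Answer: $- \frac{22329177976}{61} \approx -3.6605 \cdot 10^{8}$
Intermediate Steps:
$f{\left(O \right)} = \sqrt{2} \sqrt{O}$ ($f{\left(O \right)} = \sqrt{2 O} = \sqrt{2} \sqrt{O}$)
$K{\left(g,D \right)} = \frac{D}{4} + \frac{D}{g}$ ($K{\left(g,D \right)} = \frac{D}{g} + \frac{D}{\sqrt{2} \sqrt{8}} = \frac{D}{g} + \frac{D}{\sqrt{2} \cdot 2 \sqrt{2}} = \frac{D}{g} + \frac{D}{4} = \frac{D}{4} + \frac{D}{g}$)
$\left(-15788 - 28460\right) \left(K{\left(122,-32 \right)} + \left(-43 - 48\right)^{2}\right) = \left(-15788 - 28460\right) \left(\left(\frac{1}{4} \left(-32\right) - \frac{32}{122}\right) + \left(-43 - 48\right)^{2}\right) = - 44248 \left(\left(-8 - \frac{16}{61}\right) + \left(-91\right)^{2}\right) = - 44248 \left(\left(-8 - \frac{16}{61}\right) + 8281\right) = - 44248 \left(- \frac{504}{61} + 8281\right) = \left(-44248\right) \frac{504637}{61} = - \frac{22329177976}{61}$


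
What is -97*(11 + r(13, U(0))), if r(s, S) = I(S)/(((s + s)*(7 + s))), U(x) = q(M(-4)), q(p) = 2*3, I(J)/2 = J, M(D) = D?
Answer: -139001/130 ≈ -1069.2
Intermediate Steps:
I(J) = 2*J
q(p) = 6
U(x) = 6
r(s, S) = S/(s*(7 + s)) (r(s, S) = (2*S)/(((s + s)*(7 + s))) = (2*S)/(((2*s)*(7 + s))) = (2*S)/((2*s*(7 + s))) = (2*S)*(1/(2*s*(7 + s))) = S/(s*(7 + s)))
-97*(11 + r(13, U(0))) = -97*(11 + 6/(13*(7 + 13))) = -97*(11 + 6*(1/13)/20) = -97*(11 + 6*(1/13)*(1/20)) = -97*(11 + 3/130) = -97*1433/130 = -139001/130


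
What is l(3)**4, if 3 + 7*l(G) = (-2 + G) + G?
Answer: 1/2401 ≈ 0.00041649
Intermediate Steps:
l(G) = -5/7 + 2*G/7 (l(G) = -3/7 + ((-2 + G) + G)/7 = -3/7 + (-2 + 2*G)/7 = -3/7 + (-2/7 + 2*G/7) = -5/7 + 2*G/7)
l(3)**4 = (-5/7 + (2/7)*3)**4 = (-5/7 + 6/7)**4 = (1/7)**4 = 1/2401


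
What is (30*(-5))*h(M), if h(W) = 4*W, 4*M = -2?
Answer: 300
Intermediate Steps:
M = -½ (M = (¼)*(-2) = -½ ≈ -0.50000)
(30*(-5))*h(M) = (30*(-5))*(4*(-½)) = -150*(-2) = 300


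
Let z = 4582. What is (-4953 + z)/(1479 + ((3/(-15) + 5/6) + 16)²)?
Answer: -333900/1580101 ≈ -0.21132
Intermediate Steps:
(-4953 + z)/(1479 + ((3/(-15) + 5/6) + 16)²) = (-4953 + 4582)/(1479 + ((3/(-15) + 5/6) + 16)²) = -371/(1479 + ((3*(-1/15) + 5*(⅙)) + 16)²) = -371/(1479 + ((-⅕ + ⅚) + 16)²) = -371/(1479 + (19/30 + 16)²) = -371/(1479 + (499/30)²) = -371/(1479 + 249001/900) = -371/1580101/900 = -371*900/1580101 = -333900/1580101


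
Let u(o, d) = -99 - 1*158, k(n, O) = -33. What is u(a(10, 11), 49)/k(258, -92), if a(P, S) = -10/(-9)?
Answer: 257/33 ≈ 7.7879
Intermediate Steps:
a(P, S) = 10/9 (a(P, S) = -10*(-⅑) = 10/9)
u(o, d) = -257 (u(o, d) = -99 - 158 = -257)
u(a(10, 11), 49)/k(258, -92) = -257/(-33) = -257*(-1/33) = 257/33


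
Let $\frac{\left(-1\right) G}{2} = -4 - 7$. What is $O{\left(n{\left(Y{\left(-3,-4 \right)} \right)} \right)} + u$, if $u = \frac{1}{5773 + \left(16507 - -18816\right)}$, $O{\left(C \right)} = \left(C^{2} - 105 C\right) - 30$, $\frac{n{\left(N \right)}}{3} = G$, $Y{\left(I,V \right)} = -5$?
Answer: $- \frac{107013983}{41096} \approx -2604.0$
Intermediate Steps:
$G = 22$ ($G = - 2 \left(-4 - 7\right) = \left(-2\right) \left(-11\right) = 22$)
$n{\left(N \right)} = 66$ ($n{\left(N \right)} = 3 \cdot 22 = 66$)
$O{\left(C \right)} = -30 + C^{2} - 105 C$
$u = \frac{1}{41096}$ ($u = \frac{1}{5773 + \left(16507 + 18816\right)} = \frac{1}{5773 + 35323} = \frac{1}{41096} \approx 2.4333 \cdot 10^{-5}$)
$O{\left(n{\left(Y{\left(-3,-4 \right)} \right)} \right)} + u = \left(-30 + 66^{2} - 6930\right) + \frac{1}{41096} = \left(-30 + 4356 - 6930\right) + \frac{1}{41096} = -2604 + \frac{1}{41096} = - \frac{107013983}{41096}$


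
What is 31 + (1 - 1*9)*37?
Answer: -265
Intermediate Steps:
31 + (1 - 1*9)*37 = 31 + (1 - 9)*37 = 31 - 8*37 = 31 - 296 = -265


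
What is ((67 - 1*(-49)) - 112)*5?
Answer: 20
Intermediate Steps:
((67 - 1*(-49)) - 112)*5 = ((67 + 49) - 112)*5 = (116 - 112)*5 = 4*5 = 20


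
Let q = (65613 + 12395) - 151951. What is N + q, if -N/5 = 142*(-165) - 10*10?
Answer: 43707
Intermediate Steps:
q = -73943 (q = 78008 - 151951 = -73943)
N = 117650 (N = -5*(142*(-165) - 10*10) = -5*(-23430 - 100) = -5*(-23530) = 117650)
N + q = 117650 - 73943 = 43707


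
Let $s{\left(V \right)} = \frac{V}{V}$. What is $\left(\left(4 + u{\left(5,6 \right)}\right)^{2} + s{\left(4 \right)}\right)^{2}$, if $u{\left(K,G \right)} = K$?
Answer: $6724$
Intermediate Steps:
$s{\left(V \right)} = 1$
$\left(\left(4 + u{\left(5,6 \right)}\right)^{2} + s{\left(4 \right)}\right)^{2} = \left(\left(4 + 5\right)^{2} + 1\right)^{2} = \left(9^{2} + 1\right)^{2} = \left(81 + 1\right)^{2} = 82^{2} = 6724$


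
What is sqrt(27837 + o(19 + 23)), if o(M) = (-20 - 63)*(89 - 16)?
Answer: sqrt(21778) ≈ 147.57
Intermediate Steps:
o(M) = -6059 (o(M) = -83*73 = -6059)
sqrt(27837 + o(19 + 23)) = sqrt(27837 - 6059) = sqrt(21778)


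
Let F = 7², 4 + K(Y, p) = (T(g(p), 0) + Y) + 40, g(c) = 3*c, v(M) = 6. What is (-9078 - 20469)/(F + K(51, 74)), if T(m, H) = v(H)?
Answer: -29547/142 ≈ -208.08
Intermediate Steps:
T(m, H) = 6
K(Y, p) = 42 + Y (K(Y, p) = -4 + ((6 + Y) + 40) = -4 + (46 + Y) = 42 + Y)
F = 49
(-9078 - 20469)/(F + K(51, 74)) = (-9078 - 20469)/(49 + (42 + 51)) = -29547/(49 + 93) = -29547/142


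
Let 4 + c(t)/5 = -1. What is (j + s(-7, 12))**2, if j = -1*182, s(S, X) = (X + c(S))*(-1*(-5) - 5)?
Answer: 33124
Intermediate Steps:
c(t) = -25 (c(t) = -20 + 5*(-1) = -20 - 5 = -25)
s(S, X) = 0 (s(S, X) = (X - 25)*(-1*(-5) - 5) = (-25 + X)*(5 - 5) = (-25 + X)*0 = 0)
j = -182
(j + s(-7, 12))**2 = (-182 + 0)**2 = (-182)**2 = 33124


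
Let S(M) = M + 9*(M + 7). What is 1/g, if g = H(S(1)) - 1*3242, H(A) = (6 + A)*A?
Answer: 1/2525 ≈ 0.00039604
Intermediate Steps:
S(M) = 63 + 10*M (S(M) = M + 9*(7 + M) = M + (63 + 9*M) = 63 + 10*M)
H(A) = A*(6 + A)
g = 2525 (g = (63 + 10*1)*(6 + (63 + 10*1)) - 1*3242 = (63 + 10)*(6 + (63 + 10)) - 3242 = 73*(6 + 73) - 3242 = 73*79 - 3242 = 5767 - 3242 = 2525)
1/g = 1/2525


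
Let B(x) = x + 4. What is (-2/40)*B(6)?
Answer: -½ ≈ -0.50000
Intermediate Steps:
B(x) = 4 + x
(-2/40)*B(6) = (-2/40)*(4 + 6) = -2*1/40*10 = -1/20*10 = -½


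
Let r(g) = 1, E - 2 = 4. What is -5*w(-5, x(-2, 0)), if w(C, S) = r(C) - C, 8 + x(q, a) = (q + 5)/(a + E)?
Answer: -30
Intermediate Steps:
E = 6 (E = 2 + 4 = 6)
x(q, a) = -8 + (5 + q)/(6 + a) (x(q, a) = -8 + (q + 5)/(a + 6) = -8 + (5 + q)/(6 + a))
w(C, S) = 1 - C
-5*w(-5, x(-2, 0)) = -5*(1 - 1*(-5)) = -5*(1 + 5) = -5*6 = -30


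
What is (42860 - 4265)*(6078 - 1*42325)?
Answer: -1398952965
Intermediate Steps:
(42860 - 4265)*(6078 - 1*42325) = 38595*(6078 - 42325) = 38595*(-36247) = -1398952965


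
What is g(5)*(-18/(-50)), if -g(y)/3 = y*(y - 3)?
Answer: -54/5 ≈ -10.800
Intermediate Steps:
g(y) = -3*y*(-3 + y) (g(y) = -3*y*(y - 3) = -3*y*(-3 + y))
g(5)*(-18/(-50)) = (3*5*(3 - 1*5))*(-18/(-50)) = (3*5*(3 - 5))*(-18*(-1/50)) = (3*5*(-2))*(9/25) = -30*9/25 = -54/5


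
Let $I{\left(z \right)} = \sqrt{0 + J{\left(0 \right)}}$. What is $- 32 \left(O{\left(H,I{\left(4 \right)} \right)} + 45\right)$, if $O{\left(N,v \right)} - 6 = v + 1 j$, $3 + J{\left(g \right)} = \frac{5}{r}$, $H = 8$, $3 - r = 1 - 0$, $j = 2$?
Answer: $-1696 - 16 i \sqrt{2} \approx -1696.0 - 22.627 i$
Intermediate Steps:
$r = 2$ ($r = 3 - \left(1 - 0\right) = 3 - \left(1 + 0\right) = 3 - 1 = 2$)
$J{\left(g \right)} = - \frac{1}{2}$ ($J{\left(g \right)} = -3 + \frac{5}{2} = - \frac{1}{2}$)
$I{\left(z \right)} = \frac{i \sqrt{2}}{2}$ ($I{\left(z \right)} = \sqrt{0 - \frac{1}{2}} = \sqrt{- \frac{1}{2}} = \frac{i \sqrt{2}}{2}$)
$O{\left(N,v \right)} = 8 + v$ ($O{\left(N,v \right)} = 6 + \left(v + 1 \cdot 2\right) = 6 + \left(v + 2\right) = 6 + \left(2 + v\right) = 8 + v$)
$- 32 \left(O{\left(H,I{\left(4 \right)} \right)} + 45\right) = - 32 \left(\left(8 + \frac{i \sqrt{2}}{2}\right) + 45\right) = - 32 \left(53 + \frac{i \sqrt{2}}{2}\right) = -1696 - 16 i \sqrt{2}$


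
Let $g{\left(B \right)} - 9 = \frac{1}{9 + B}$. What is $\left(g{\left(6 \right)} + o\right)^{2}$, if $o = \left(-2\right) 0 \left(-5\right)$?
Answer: $\frac{18496}{225} \approx 82.204$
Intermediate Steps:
$g{\left(B \right)} = 9 + \frac{1}{9 + B}$
$o = 0$ ($o = 0 \left(-5\right) = 0$)
$\left(g{\left(6 \right)} + o\right)^{2} = \left(\frac{82 + 9 \cdot 6}{9 + 6} + 0\right)^{2} = \left(\frac{82 + 54}{15} + 0\right)^{2} = \left(\frac{1}{15} \cdot 136 + 0\right)^{2} = \left(\frac{136}{15} + 0\right)^{2} = \left(\frac{136}{15}\right)^{2} = \frac{18496}{225}$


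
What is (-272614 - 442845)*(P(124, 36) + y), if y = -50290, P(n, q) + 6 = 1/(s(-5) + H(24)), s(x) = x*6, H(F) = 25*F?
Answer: 20511293027021/570 ≈ 3.5985e+10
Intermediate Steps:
s(x) = 6*x
P(n, q) = -3419/570 (P(n, q) = -6 + 1/(6*(-5) + 25*24) = -6 + 1/(-30 + 600) = -6 + 1/570 = -3419/570)
(-272614 - 442845)*(P(124, 36) + y) = (-272614 - 442845)*(-3419/570 - 50290) = -715459*(-28668719/570) = 20511293027021/570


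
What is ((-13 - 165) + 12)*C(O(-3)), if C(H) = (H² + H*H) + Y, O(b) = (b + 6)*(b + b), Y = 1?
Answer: -107734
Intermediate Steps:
O(b) = 2*b*(6 + b) (O(b) = (6 + b)*(2*b) = 2*b*(6 + b))
C(H) = 1 + 2*H² (C(H) = (H² + H*H) + 1 = (H² + H²) + 1 = 2*H² + 1 = 1 + 2*H²)
((-13 - 165) + 12)*C(O(-3)) = ((-13 - 165) + 12)*(1 + 2*(2*(-3)*(6 - 3))²) = (-178 + 12)*(1 + 2*(2*(-3)*3)²) = -166*(1 + 2*(-18)²) = -166*(1 + 2*324) = -166*(1 + 648) = -166*649 = -107734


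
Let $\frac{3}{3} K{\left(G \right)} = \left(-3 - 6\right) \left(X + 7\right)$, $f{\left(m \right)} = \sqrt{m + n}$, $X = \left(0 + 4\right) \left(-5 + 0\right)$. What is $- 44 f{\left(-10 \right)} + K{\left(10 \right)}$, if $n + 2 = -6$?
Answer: $117 - 132 i \sqrt{2} \approx 117.0 - 186.68 i$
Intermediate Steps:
$n = -8$ ($n = -2 - 6 = -8$)
$X = -20$ ($X = 4 \left(-5\right) = -20$)
$f{\left(m \right)} = \sqrt{-8 + m}$ ($f{\left(m \right)} = \sqrt{m - 8} = \sqrt{-8 + m}$)
$K{\left(G \right)} = 117$ ($K{\left(G \right)} = \left(-3 - 6\right) \left(-20 + 7\right) = \left(-9\right) \left(-13\right) = 117$)
$- 44 f{\left(-10 \right)} + K{\left(10 \right)} = - 44 \sqrt{-8 - 10} + 117 = - 44 \sqrt{-18} + 117 = - 44 \cdot 3 i \sqrt{2} + 117 = - 132 i \sqrt{2} + 117 = 117 - 132 i \sqrt{2}$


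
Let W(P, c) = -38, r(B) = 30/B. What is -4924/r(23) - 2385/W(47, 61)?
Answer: -2116013/570 ≈ -3712.3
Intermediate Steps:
-4924/r(23) - 2385/W(47, 61) = -4924/(30/23) - 2385/(-38) = -4924/(30*(1/23)) - 2385*(-1/38) = -4924/30/23 + 2385/38 = -4924*23/30 + 2385/38 = -56626/15 + 2385/38 = -2116013/570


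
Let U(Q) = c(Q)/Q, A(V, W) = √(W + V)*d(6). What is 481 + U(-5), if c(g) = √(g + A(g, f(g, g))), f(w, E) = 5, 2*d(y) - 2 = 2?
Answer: 481 - I*√5/5 ≈ 481.0 - 0.44721*I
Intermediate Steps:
d(y) = 2 (d(y) = 1 + (½)*2 = 1 + 1 = 2)
A(V, W) = 2*√(V + W) (A(V, W) = √(W + V)*2 = √(V + W)*2 = 2*√(V + W))
c(g) = √(g + 2*√(5 + g)) (c(g) = √(g + 2*√(g + 5)) = √(g + 2*√(5 + g)))
U(Q) = √(Q + 2*√(5 + Q))/Q
481 + U(-5) = 481 + √(-5 + 2*√(5 - 5))/(-5) = 481 - √(-5 + 2*√0)/5 = 481 - √(-5 + 2*0)/5 = 481 - √(-5 + 0)/5 = 481 - I*√5/5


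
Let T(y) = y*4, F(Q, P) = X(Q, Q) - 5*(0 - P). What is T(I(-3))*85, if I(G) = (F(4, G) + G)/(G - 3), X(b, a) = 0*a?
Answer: 1020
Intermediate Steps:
X(b, a) = 0
F(Q, P) = 5*P (F(Q, P) = 0 - 5*(0 - P) = 0 - (-5)*P = 0 + 5*P = 5*P)
I(G) = 6*G/(-3 + G) (I(G) = (5*G + G)/(G - 3) = (6*G)/(-3 + G) = 6*G/(-3 + G))
T(y) = 4*y
T(I(-3))*85 = (4*(6*(-3)/(-3 - 3)))*85 = (4*(6*(-3)/(-6)))*85 = (4*(6*(-3)*(-⅙)))*85 = (4*3)*85 = 12*85 = 1020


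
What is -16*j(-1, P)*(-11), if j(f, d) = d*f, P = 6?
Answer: -1056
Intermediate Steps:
-16*j(-1, P)*(-11) = -96*(-1)*(-11) = -16*(-6)*(-11) = 96*(-11) = -1056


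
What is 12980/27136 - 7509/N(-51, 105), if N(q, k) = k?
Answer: -16866777/237440 ≈ -71.036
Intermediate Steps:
12980/27136 - 7509/N(-51, 105) = 12980/27136 - 7509/105 = 12980*(1/27136) - 7509*1/105 = 3245/6784 - 2503/35 = -16866777/237440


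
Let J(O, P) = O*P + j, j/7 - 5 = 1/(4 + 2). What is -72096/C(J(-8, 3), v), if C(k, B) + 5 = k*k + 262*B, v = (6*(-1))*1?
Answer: 2595456/51443 ≈ 50.453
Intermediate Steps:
v = -6 (v = -6*1 = -6)
j = 217/6 (j = 35 + 7/(4 + 2) = 35 + 7/6 = 217/6 ≈ 36.167)
J(O, P) = 217/6 + O*P (J(O, P) = O*P + 217/6 = 217/6 + O*P)
C(k, B) = -5 + k² + 262*B (C(k, B) = -5 + (k*k + 262*B) = -5 + (k² + 262*B) = -5 + k² + 262*B)
-72096/C(J(-8, 3), v) = -72096/(-5 + (217/6 - 8*3)² + 262*(-6)) = -72096/(-5 + (217/6 - 24)² - 1572) = -72096/(-5 + (73/6)² - 1572) = -72096/(-5 + 5329/36 - 1572) = -72096/(-51443/36) = -72096*(-36/51443) = 2595456/51443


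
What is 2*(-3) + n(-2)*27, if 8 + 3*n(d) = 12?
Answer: 30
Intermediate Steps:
n(d) = 4/3 (n(d) = -8/3 + (1/3)*12 = -8/3 + 4 = 4/3)
2*(-3) + n(-2)*27 = 2*(-3) + (4/3)*27 = -6 + 36 = 30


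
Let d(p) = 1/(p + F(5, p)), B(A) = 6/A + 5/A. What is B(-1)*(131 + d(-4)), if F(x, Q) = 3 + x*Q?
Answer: -30250/21 ≈ -1440.5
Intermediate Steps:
F(x, Q) = 3 + Q*x
B(A) = 11/A
d(p) = 1/(3 + 6*p) (d(p) = 1/(p + (3 + p*5)) = 1/(p + (3 + 5*p)) = 1/(3 + 6*p))
B(-1)*(131 + d(-4)) = (11/(-1))*(131 + 1/(3*(1 + 2*(-4)))) = (11*(-1))*(131 + 1/(3*(1 - 8))) = -11*(131 + (⅓)/(-7)) = -11*(131 + (⅓)*(-⅐)) = -11*(131 - 1/21) = -11*2750/21 = -30250/21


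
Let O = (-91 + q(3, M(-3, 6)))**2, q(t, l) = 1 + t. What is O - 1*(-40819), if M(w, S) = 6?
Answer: 48388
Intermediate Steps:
O = 7569 (O = (-91 + (1 + 3))**2 = (-91 + 4)**2 = (-87)**2 = 7569)
O - 1*(-40819) = 7569 - 1*(-40819) = 7569 + 40819 = 48388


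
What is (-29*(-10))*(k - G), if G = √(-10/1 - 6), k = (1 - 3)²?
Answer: 1160 - 1160*I ≈ 1160.0 - 1160.0*I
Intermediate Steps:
k = 4 (k = (-2)² = 4)
G = 4*I (G = √(-10*1 - 6) = √(-10 - 6) = √(-16) = 4*I ≈ 4.0*I)
(-29*(-10))*(k - G) = (-29*(-10))*(4 - 4*I) = 290*(4 - 4*I) = 1160 - 1160*I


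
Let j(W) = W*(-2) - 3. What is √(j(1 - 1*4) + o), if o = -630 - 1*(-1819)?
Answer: 2*√298 ≈ 34.525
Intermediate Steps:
o = 1189 (o = -630 + 1819 = 1189)
j(W) = -3 - 2*W (j(W) = -2*W - 3 = -3 - 2*W)
√(j(1 - 1*4) + o) = √((-3 - 2*(1 - 1*4)) + 1189) = √((-3 - 2*(1 - 4)) + 1189) = √((-3 - 2*(-3)) + 1189) = √((-3 + 6) + 1189) = √(3 + 1189) = √1192 = 2*√298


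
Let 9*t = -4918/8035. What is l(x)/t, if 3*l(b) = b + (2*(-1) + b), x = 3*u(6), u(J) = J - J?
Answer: 24105/2459 ≈ 9.8028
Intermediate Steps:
u(J) = 0
x = 0 (x = 3*0 = 0)
l(b) = -⅔ + 2*b/3 (l(b) = (b + (2*(-1) + b))/3 = (b + (-2 + b))/3 = (-2 + 2*b)/3 = -⅔ + 2*b/3)
t = -4918/72315 (t = (-4918/8035)/9 = (-4918*1/8035)/9 = (⅑)*(-4918/8035) = -4918/72315 ≈ -0.068008)
l(x)/t = (-⅔ + (⅔)*0)/(-4918/72315) = (-⅔ + 0)*(-72315/4918) = -⅔*(-72315/4918) = 24105/2459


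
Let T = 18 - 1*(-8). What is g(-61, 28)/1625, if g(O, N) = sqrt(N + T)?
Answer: 3*sqrt(6)/1625 ≈ 0.0045221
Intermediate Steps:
T = 26 (T = 18 + 8 = 26)
g(O, N) = sqrt(26 + N) (g(O, N) = sqrt(N + 26) = sqrt(26 + N))
g(-61, 28)/1625 = sqrt(26 + 28)/1625 = sqrt(54)*(1/1625) = (3*sqrt(6))*(1/1625) = 3*sqrt(6)/1625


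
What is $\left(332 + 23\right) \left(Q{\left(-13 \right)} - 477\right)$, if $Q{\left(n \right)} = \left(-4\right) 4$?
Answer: $-175015$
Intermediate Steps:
$Q{\left(n \right)} = -16$
$\left(332 + 23\right) \left(Q{\left(-13 \right)} - 477\right) = \left(332 + 23\right) \left(-16 - 477\right) = 355 \left(-493\right) = -175015$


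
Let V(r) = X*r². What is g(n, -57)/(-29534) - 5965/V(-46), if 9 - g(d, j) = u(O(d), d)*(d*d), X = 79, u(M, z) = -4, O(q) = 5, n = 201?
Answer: -13596022921/2468510788 ≈ -5.5078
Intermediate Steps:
g(d, j) = 9 + 4*d² (g(d, j) = 9 - (-4)*d*d = 9 - (-4)*d² = 9 + 4*d²)
V(r) = 79*r²
g(n, -57)/(-29534) - 5965/V(-46) = (9 + 4*201²)/(-29534) - 5965/(79*(-46)²) = (9 + 4*40401)*(-1/29534) - 5965/(79*2116) = (9 + 161604)*(-1/29534) - 5965/167164 = 161613*(-1/29534) - 5965*1/167164 = -161613/29534 - 5965/167164 = -13596022921/2468510788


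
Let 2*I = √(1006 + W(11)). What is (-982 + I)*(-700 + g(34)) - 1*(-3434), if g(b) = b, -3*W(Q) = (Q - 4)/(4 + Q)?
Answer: 657446 - 111*√226315/5 ≈ 6.4689e+5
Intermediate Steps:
W(Q) = -(-4 + Q)/(3*(4 + Q)) (W(Q) = -(Q - 4)/(3*(4 + Q)) = -(-4 + Q)/(3*(4 + Q)))
I = √226315/30 (I = √(1006 + (4 - 1*11)/(3*(4 + 11)))/2 = √(1006 + (⅓)*(4 - 11)/15)/2 = √(1006 + (⅓)*(1/15)*(-7))/2 = √(1006 - 7/45)/2 = √(45263/45)/2 = (√226315/15)/2 = √226315/30 ≈ 15.858)
(-982 + I)*(-700 + g(34)) - 1*(-3434) = (-982 + √226315/30)*(-700 + 34) - 1*(-3434) = (-982 + √226315/30)*(-666) + 3434 = (654012 - 111*√226315/5) + 3434 = 657446 - 111*√226315/5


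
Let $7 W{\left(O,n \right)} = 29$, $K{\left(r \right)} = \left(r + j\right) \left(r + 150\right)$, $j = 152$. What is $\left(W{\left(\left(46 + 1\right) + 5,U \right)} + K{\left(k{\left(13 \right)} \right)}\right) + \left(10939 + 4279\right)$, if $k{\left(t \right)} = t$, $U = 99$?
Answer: $\frac{294820}{7} \approx 42117.0$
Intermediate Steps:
$K{\left(r \right)} = \left(150 + r\right) \left(152 + r\right)$ ($K{\left(r \right)} = \left(r + 152\right) \left(r + 150\right) = \left(152 + r\right) \left(150 + r\right) = \left(150 + r\right) \left(152 + r\right)$)
$W{\left(O,n \right)} = \frac{29}{7}$ ($W{\left(O,n \right)} = \frac{1}{7} \cdot 29 = \frac{29}{7}$)
$\left(W{\left(\left(46 + 1\right) + 5,U \right)} + K{\left(k{\left(13 \right)} \right)}\right) + \left(10939 + 4279\right) = \left(\frac{29}{7} + \left(22800 + 13^{2} + 302 \cdot 13\right)\right) + \left(10939 + 4279\right) = \left(\frac{29}{7} + \left(22800 + 169 + 3926\right)\right) + 15218 = \left(\frac{29}{7} + 26895\right) + 15218 = \frac{188294}{7} + 15218 = \frac{294820}{7}$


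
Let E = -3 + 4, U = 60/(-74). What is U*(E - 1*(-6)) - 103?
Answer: -4021/37 ≈ -108.68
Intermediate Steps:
U = -30/37 (U = 60*(-1/74) = -30/37 ≈ -0.81081)
E = 1
U*(E - 1*(-6)) - 103 = -30*(1 - 1*(-6))/37 - 103 = -30*(1 + 6)/37 - 103 = -30/37*7 - 103 = -210/37 - 103 = -4021/37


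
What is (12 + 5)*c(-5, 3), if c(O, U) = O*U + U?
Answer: -204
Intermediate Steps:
c(O, U) = U + O*U
(12 + 5)*c(-5, 3) = (12 + 5)*(3*(1 - 5)) = 17*(3*(-4)) = 17*(-12) = -204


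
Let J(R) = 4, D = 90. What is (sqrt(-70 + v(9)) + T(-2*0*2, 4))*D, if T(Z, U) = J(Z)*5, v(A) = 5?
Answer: 1800 + 90*I*sqrt(65) ≈ 1800.0 + 725.6*I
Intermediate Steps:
T(Z, U) = 20 (T(Z, U) = 4*5 = 20)
(sqrt(-70 + v(9)) + T(-2*0*2, 4))*D = (sqrt(-70 + 5) + 20)*90 = (sqrt(-65) + 20)*90 = (I*sqrt(65) + 20)*90 = (20 + I*sqrt(65))*90 = 1800 + 90*I*sqrt(65)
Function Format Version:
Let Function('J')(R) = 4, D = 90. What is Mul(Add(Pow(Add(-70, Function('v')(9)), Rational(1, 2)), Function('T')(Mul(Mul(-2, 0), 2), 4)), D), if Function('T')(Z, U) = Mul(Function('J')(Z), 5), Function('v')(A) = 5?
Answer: Add(1800, Mul(90, I, Pow(65, Rational(1, 2)))) ≈ Add(1800.0, Mul(725.60, I))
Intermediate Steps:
Function('T')(Z, U) = 20 (Function('T')(Z, U) = Mul(4, 5) = 20)
Mul(Add(Pow(Add(-70, Function('v')(9)), Rational(1, 2)), Function('T')(Mul(Mul(-2, 0), 2), 4)), D) = Mul(Add(Pow(Add(-70, 5), Rational(1, 2)), 20), 90) = Mul(Add(Pow(-65, Rational(1, 2)), 20), 90) = Mul(Add(Mul(I, Pow(65, Rational(1, 2))), 20), 90) = Mul(Add(20, Mul(I, Pow(65, Rational(1, 2)))), 90) = Add(1800, Mul(90, I, Pow(65, Rational(1, 2))))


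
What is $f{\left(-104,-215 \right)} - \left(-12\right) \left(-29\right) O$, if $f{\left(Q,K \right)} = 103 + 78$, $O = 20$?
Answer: $-6779$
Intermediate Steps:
$f{\left(Q,K \right)} = 181$
$f{\left(-104,-215 \right)} - \left(-12\right) \left(-29\right) O = 181 - \left(-12\right) \left(-29\right) 20 = 181 - 348 \cdot 20 = 181 - 6960 = -6779$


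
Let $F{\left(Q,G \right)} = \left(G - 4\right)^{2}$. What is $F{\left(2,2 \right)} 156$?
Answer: $624$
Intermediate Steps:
$F{\left(Q,G \right)} = \left(-4 + G\right)^{2}$ ($F{\left(Q,G \right)} = \left(G - 4\right)^{2} = \left(-4 + G\right)^{2}$)
$F{\left(2,2 \right)} 156 = \left(-4 + 2\right)^{2} \cdot 156 = \left(-2\right)^{2} \cdot 156 = 4 \cdot 156 = 624$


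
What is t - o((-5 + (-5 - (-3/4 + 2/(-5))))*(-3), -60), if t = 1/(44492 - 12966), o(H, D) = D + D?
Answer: 3783121/31526 ≈ 120.00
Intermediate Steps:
o(H, D) = 2*D
t = 1/31526 ≈ 3.1720e-5
t - o((-5 + (-5 - (-3/4 + 2/(-5))))*(-3), -60) = 1/31526 - 2*(-60) = 1/31526 - 1*(-120) = 1/31526 + 120 = 3783121/31526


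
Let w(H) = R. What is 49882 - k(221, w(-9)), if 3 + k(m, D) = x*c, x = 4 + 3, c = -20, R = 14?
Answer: 50025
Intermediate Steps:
x = 7
w(H) = 14
k(m, D) = -143 (k(m, D) = -3 + 7*(-20) = -3 - 140 = -143)
49882 - k(221, w(-9)) = 49882 - 1*(-143) = 49882 + 143 = 50025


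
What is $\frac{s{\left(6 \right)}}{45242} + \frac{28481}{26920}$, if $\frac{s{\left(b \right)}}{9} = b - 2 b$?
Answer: $\frac{643541861}{608957320} \approx 1.0568$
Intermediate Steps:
$s{\left(b \right)} = - 9 b$ ($s{\left(b \right)} = 9 \left(b - 2 b\right) = 9 \left(- b\right) = - 9 b$)
$\frac{s{\left(6 \right)}}{45242} + \frac{28481}{26920} = \frac{\left(-9\right) 6}{45242} + \frac{28481}{26920} = \left(-54\right) \frac{1}{45242} + 28481 \cdot \frac{1}{26920} = - \frac{27}{22621} + \frac{28481}{26920} = \frac{643541861}{608957320}$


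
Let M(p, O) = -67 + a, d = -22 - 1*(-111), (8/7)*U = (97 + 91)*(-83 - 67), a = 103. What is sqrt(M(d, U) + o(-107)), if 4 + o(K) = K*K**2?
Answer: I*sqrt(1225011) ≈ 1106.8*I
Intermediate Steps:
U = -24675 (U = 7*((97 + 91)*(-83 - 67))/8 = 7*(188*(-150))/8 = (7/8)*(-28200) = -24675)
o(K) = -4 + K**3 (o(K) = -4 + K*K**2 = -4 + K**3)
d = 89 (d = -22 + 111 = 89)
M(p, O) = 36 (M(p, O) = -67 + 103 = 36)
sqrt(M(d, U) + o(-107)) = sqrt(36 + (-4 + (-107)**3)) = sqrt(36 + (-4 - 1225043)) = sqrt(36 - 1225047) = sqrt(-1225011) = I*sqrt(1225011)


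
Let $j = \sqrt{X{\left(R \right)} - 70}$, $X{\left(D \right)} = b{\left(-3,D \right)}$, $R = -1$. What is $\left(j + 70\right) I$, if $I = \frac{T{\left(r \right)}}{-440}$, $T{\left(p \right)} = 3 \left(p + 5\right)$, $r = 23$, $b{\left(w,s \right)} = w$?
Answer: $- \frac{147}{11} - \frac{21 i \sqrt{73}}{110} \approx -13.364 - 1.6311 i$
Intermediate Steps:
$T{\left(p \right)} = 15 + 3 p$ ($T{\left(p \right)} = 3 \left(5 + p\right) = 15 + 3 p$)
$X{\left(D \right)} = -3$
$I = - \frac{21}{110}$ ($I = \frac{15 + 3 \cdot 23}{-440} = \left(15 + 69\right) \left(- \frac{1}{440}\right) = 84 \left(- \frac{1}{440}\right) = - \frac{21}{110} \approx -0.19091$)
$j = i \sqrt{73}$ ($j = \sqrt{-3 - 70} = \sqrt{-73} = i \sqrt{73} \approx 8.544 i$)
$\left(j + 70\right) I = \left(i \sqrt{73} + 70\right) \left(- \frac{21}{110}\right) = \left(70 + i \sqrt{73}\right) \left(- \frac{21}{110}\right) = - \frac{147}{11} - \frac{21 i \sqrt{73}}{110}$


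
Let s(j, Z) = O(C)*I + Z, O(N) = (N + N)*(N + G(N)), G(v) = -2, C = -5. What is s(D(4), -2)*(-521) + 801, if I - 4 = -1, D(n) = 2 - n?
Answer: -107567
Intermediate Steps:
I = 3 (I = 4 - 1 = 3)
O(N) = 2*N*(-2 + N) (O(N) = (N + N)*(N - 2) = (2*N)*(-2 + N) = 2*N*(-2 + N))
s(j, Z) = 210 + Z (s(j, Z) = (2*(-5)*(-2 - 5))*3 + Z = (2*(-5)*(-7))*3 + Z = 70*3 + Z = 210 + Z)
s(D(4), -2)*(-521) + 801 = (210 - 2)*(-521) + 801 = 208*(-521) + 801 = -108368 + 801 = -107567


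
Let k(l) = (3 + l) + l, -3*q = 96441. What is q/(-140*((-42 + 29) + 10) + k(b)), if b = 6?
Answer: -32147/435 ≈ -73.901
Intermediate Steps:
q = -32147 (q = -1/3*96441 = -32147)
k(l) = 3 + 2*l
q/(-140*((-42 + 29) + 10) + k(b)) = -32147/(-140*((-42 + 29) + 10) + (3 + 2*6)) = -32147/(-140*(-13 + 10) + (3 + 12)) = -32147/(-140*(-3) + 15) = -32147/(420 + 15) = -32147/435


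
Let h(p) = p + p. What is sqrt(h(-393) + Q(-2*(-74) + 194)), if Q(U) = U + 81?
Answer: 11*I*sqrt(3) ≈ 19.053*I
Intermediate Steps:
h(p) = 2*p
Q(U) = 81 + U
sqrt(h(-393) + Q(-2*(-74) + 194)) = sqrt(2*(-393) + (81 + (-2*(-74) + 194))) = sqrt(-786 + (81 + (148 + 194))) = sqrt(-786 + (81 + 342)) = sqrt(-786 + 423) = sqrt(-363) = 11*I*sqrt(3)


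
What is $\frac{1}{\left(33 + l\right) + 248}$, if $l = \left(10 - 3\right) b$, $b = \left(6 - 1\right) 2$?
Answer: $\frac{1}{351} \approx 0.002849$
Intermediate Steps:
$b = 10$ ($b = 5 \cdot 2 = 10$)
$l = 70$ ($l = \left(10 - 3\right) 10 = 7 \cdot 10 = 70$)
$\frac{1}{\left(33 + l\right) + 248} = \frac{1}{\left(33 + 70\right) + 248} = \frac{1}{103 + 248} = \frac{1}{351}$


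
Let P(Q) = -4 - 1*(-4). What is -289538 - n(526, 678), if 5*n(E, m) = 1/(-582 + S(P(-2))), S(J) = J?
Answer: -842555579/2910 ≈ -2.8954e+5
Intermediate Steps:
P(Q) = 0 (P(Q) = -4 + 4 = 0)
n(E, m) = -1/2910 (n(E, m) = 1/(5*(-582 + 0)) = (1/5)/(-582) = (1/5)*(-1/582) = -1/2910)
-289538 - n(526, 678) = -289538 - 1*(-1/2910) = -289538 + 1/2910 = -842555579/2910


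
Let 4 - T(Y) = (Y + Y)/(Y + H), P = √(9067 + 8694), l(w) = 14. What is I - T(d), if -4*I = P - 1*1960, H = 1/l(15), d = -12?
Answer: 81498/167 - √17761/4 ≈ 454.69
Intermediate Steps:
P = √17761 ≈ 133.27
H = 1/14 ≈ 0.071429
T(Y) = 4 - 2*Y/(1/14 + Y) (T(Y) = 4 - (Y + Y)/(Y + 1/14) = 4 - 2*Y/(1/14 + Y))
I = 490 - √17761/4 (I = -(√17761 - 1*1960)/4 = -(√17761 - 1960)/4 = -(-1960 + √17761)/4 = 490 - √17761/4 ≈ 456.68)
I - T(d) = (490 - √17761/4) - 4*(1 + 7*(-12))/(1 + 14*(-12)) = (490 - √17761/4) - 4*(1 - 84)/(1 - 168) = (490 - √17761/4) - 4*(-83)/(-167) = (490 - √17761/4) - 4*(-1)*(-83)/167 = (490 - √17761/4) - 1*332/167 = (490 - √17761/4) - 332/167 = 81498/167 - √17761/4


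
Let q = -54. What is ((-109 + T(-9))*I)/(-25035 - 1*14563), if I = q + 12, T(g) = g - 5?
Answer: -2583/19799 ≈ -0.13046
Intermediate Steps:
T(g) = -5 + g
I = -42 (I = -54 + 12 = -42)
((-109 + T(-9))*I)/(-25035 - 1*14563) = ((-109 + (-5 - 9))*(-42))/(-25035 - 1*14563) = ((-109 - 14)*(-42))/(-25035 - 14563) = -123*(-42)/(-39598) = 5166*(-1/39598) = -2583/19799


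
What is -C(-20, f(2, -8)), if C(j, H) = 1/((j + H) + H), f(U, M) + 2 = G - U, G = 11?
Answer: ⅙ ≈ 0.16667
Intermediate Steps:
f(U, M) = 9 - U (f(U, M) = -2 + (11 - U) = 9 - U)
C(j, H) = 1/(j + 2*H) (C(j, H) = 1/((H + j) + H) = 1/(j + 2*H))
-C(-20, f(2, -8)) = -1/(-20 + 2*(9 - 1*2)) = -1/(-20 + 2*(9 - 2)) = -1/(-20 + 2*7) = -1/(-20 + 14) = -1/(-6) = -1*(-⅙) = ⅙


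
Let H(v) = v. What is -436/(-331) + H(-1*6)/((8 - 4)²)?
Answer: 2495/2648 ≈ 0.94222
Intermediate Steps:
-436/(-331) + H(-1*6)/((8 - 4)²) = -436/(-331) + (-1*6)/((8 - 4)²) = -436*(-1/331) - 6/(4²) = 436/331 - 6/16 = 436/331 - 6*1/16 = 436/331 - 3/8 = 2495/2648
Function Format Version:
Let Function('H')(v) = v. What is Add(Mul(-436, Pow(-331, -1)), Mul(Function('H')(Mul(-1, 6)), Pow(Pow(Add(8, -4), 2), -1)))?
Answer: Rational(2495, 2648) ≈ 0.94222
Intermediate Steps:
Add(Mul(-436, Pow(-331, -1)), Mul(Function('H')(Mul(-1, 6)), Pow(Pow(Add(8, -4), 2), -1))) = Add(Mul(-436, Pow(-331, -1)), Mul(Mul(-1, 6), Pow(Pow(Add(8, -4), 2), -1))) = Add(Mul(-436, Rational(-1, 331)), Mul(-6, Pow(Pow(4, 2), -1))) = Add(Rational(436, 331), Mul(-6, Pow(16, -1))) = Add(Rational(436, 331), Mul(-6, Rational(1, 16))) = Add(Rational(436, 331), Rational(-3, 8)) = Rational(2495, 2648)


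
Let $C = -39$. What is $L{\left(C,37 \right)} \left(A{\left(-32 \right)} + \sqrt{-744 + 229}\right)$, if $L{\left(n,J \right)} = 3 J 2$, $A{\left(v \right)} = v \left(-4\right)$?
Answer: $28416 + 222 i \sqrt{515} \approx 28416.0 + 5038.0 i$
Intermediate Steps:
$A{\left(v \right)} = - 4 v$
$L{\left(n,J \right)} = 6 J$
$L{\left(C,37 \right)} \left(A{\left(-32 \right)} + \sqrt{-744 + 229}\right) = 6 \cdot 37 \left(\left(-4\right) \left(-32\right) + \sqrt{-744 + 229}\right) = 222 \left(128 + \sqrt{-515}\right) = 222 \left(128 + i \sqrt{515}\right) = 28416 + 222 i \sqrt{515}$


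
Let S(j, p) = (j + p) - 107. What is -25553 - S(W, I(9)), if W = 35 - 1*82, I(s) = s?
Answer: -25408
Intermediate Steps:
W = -47 (W = 35 - 82 = -47)
S(j, p) = -107 + j + p
-25553 - S(W, I(9)) = -25553 - (-107 - 47 + 9) = -25553 - 1*(-145) = -25553 + 145 = -25408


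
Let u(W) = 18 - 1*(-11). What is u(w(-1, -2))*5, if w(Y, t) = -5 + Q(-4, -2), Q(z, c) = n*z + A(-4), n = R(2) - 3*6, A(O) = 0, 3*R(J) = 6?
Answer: 145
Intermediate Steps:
R(J) = 2 (R(J) = (⅓)*6 = 2)
n = -16 (n = 2 - 3*6 = 2 - 18 = -16)
Q(z, c) = -16*z (Q(z, c) = -16*z + 0 = -16*z)
w(Y, t) = 59 (w(Y, t) = -5 - 16*(-4) = -5 + 64 = 59)
u(W) = 29 (u(W) = 18 + 11 = 29)
u(w(-1, -2))*5 = 29*5 = 145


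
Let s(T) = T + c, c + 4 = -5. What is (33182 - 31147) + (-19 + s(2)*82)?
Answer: 1442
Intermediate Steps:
c = -9 (c = -4 - 5 = -9)
s(T) = -9 + T (s(T) = T - 9 = -9 + T)
(33182 - 31147) + (-19 + s(2)*82) = (33182 - 31147) + (-19 + (-9 + 2)*82) = 2035 + (-19 - 7*82) = 2035 + (-19 - 574) = 2035 - 593 = 1442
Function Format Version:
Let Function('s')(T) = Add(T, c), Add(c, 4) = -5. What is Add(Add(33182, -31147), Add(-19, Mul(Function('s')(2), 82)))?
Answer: 1442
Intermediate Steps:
c = -9 (c = Add(-4, -5) = -9)
Function('s')(T) = Add(-9, T) (Function('s')(T) = Add(T, -9) = Add(-9, T))
Add(Add(33182, -31147), Add(-19, Mul(Function('s')(2), 82))) = Add(Add(33182, -31147), Add(-19, Mul(Add(-9, 2), 82))) = Add(2035, Add(-19, Mul(-7, 82))) = Add(2035, Add(-19, -574)) = Add(2035, -593) = 1442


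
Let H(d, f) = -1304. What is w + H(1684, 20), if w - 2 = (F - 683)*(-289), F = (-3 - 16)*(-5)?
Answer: 168630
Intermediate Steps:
F = 95 (F = -19*(-5) = 95)
w = 169934 (w = 2 + (95 - 683)*(-289) = 2 - 588*(-289) = 2 + 169932 = 169934)
w + H(1684, 20) = 169934 - 1304 = 168630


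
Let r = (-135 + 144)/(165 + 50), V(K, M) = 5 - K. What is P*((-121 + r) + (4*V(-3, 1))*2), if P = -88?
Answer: 1077648/215 ≈ 5012.3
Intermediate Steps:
r = 9/215 ≈ 0.041860
P*((-121 + r) + (4*V(-3, 1))*2) = -88*((-121 + 9/215) + (4*(5 - 1*(-3)))*2) = -88*(-26006/215 + (4*(5 + 3))*2) = -88*(-26006/215 + (4*8)*2) = -88*(-26006/215 + 32*2) = -88*(-26006/215 + 64) = -88*(-12246/215) = 1077648/215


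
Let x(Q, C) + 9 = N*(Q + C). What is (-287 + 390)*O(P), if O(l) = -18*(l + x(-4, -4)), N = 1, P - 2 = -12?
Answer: 50058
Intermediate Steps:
P = -10 (P = 2 - 12 = -10)
x(Q, C) = -9 + C + Q (x(Q, C) = -9 + 1*(Q + C) = -9 + 1*(C + Q) = -9 + (C + Q) = -9 + C + Q)
O(l) = 306 - 18*l (O(l) = -18*(l + (-9 - 4 - 4)) = -18*(l - 17) = -18*(-17 + l) = 306 - 18*l)
(-287 + 390)*O(P) = (-287 + 390)*(306 - 18*(-10)) = 103*(306 + 180) = 103*486 = 50058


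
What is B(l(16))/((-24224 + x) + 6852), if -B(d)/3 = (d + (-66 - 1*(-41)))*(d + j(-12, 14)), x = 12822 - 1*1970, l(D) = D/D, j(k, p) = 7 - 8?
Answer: 0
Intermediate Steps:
j(k, p) = -1
l(D) = 1
x = 10852 (x = 12822 - 1970 = 10852)
B(d) = -3*(-1 + d)*(-25 + d) (B(d) = -3*(d + (-66 - 1*(-41)))*(d - 1) = -3*(d + (-66 + 41))*(-1 + d) = -3*(d - 25)*(-1 + d) = -3*(-25 + d)*(-1 + d) = -3*(-1 + d)*(-25 + d))
B(l(16))/((-24224 + x) + 6852) = (-75 - 3*1² + 78*1)/((-24224 + 10852) + 6852) = (-75 - 3*1 + 78)/(-13372 + 6852) = (-75 - 3 + 78)/(-6520) = 0*(-1/6520) = 0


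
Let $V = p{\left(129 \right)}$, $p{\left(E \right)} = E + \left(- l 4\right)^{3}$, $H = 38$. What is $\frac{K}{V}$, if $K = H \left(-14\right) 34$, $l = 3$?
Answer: $\frac{18088}{1599} \approx 11.312$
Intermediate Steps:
$p{\left(E \right)} = -1728 + E$ ($p{\left(E \right)} = E + \left(\left(-1\right) 3 \cdot 4\right)^{3} = E + \left(\left(-3\right) 4\right)^{3} = E + \left(-12\right)^{3} = E - 1728 = -1728 + E$)
$V = -1599$ ($V = -1728 + 129 = -1599$)
$K = -18088$ ($K = 38 \left(-14\right) 34 = \left(-532\right) 34 = -18088$)
$\frac{K}{V} = - \frac{18088}{-1599} = \left(-18088\right) \left(- \frac{1}{1599}\right) = \frac{18088}{1599}$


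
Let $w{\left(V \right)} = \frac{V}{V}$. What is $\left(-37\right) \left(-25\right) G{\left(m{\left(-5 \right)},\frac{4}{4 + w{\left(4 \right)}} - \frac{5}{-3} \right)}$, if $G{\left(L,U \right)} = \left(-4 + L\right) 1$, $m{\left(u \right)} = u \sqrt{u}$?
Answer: $-3700 - 4625 i \sqrt{5} \approx -3700.0 - 10342.0 i$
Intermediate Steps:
$w{\left(V \right)} = 1$
$m{\left(u \right)} = u^{\frac{3}{2}}$
$G{\left(L,U \right)} = -4 + L$
$\left(-37\right) \left(-25\right) G{\left(m{\left(-5 \right)},\frac{4}{4 + w{\left(4 \right)}} - \frac{5}{-3} \right)} = \left(-37\right) \left(-25\right) \left(-4 + \left(-5\right)^{\frac{3}{2}}\right) = 925 \left(-4 - 5 i \sqrt{5}\right) = -3700 - 4625 i \sqrt{5}$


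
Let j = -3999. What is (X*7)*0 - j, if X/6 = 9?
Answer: 3999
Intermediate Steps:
X = 54 (X = 6*9 = 54)
(X*7)*0 - j = (54*7)*0 - 1*(-3999) = 378*0 + 3999 = 0 + 3999 = 3999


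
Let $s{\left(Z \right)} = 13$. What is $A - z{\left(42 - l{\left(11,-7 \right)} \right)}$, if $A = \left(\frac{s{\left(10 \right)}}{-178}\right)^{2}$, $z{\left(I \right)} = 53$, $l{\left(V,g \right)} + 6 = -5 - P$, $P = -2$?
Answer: $- \frac{1679083}{31684} \approx -52.995$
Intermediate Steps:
$l{\left(V,g \right)} = -9$ ($l{\left(V,g \right)} = -6 - 3 = -9$)
$A = \frac{169}{31684}$ ($A = \left(\frac{13}{-178}\right)^{2} = \left(13 \left(- \frac{1}{178}\right)\right)^{2} = \left(- \frac{13}{178}\right)^{2} = \frac{169}{31684} \approx 0.0053339$)
$A - z{\left(42 - l{\left(11,-7 \right)} \right)} = \frac{169}{31684} - 53 = - \frac{1679083}{31684}$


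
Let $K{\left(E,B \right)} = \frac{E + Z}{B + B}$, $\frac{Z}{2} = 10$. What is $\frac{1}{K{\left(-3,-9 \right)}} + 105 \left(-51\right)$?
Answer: $- \frac{91053}{17} \approx -5356.1$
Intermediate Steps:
$Z = 20$ ($Z = 2 \cdot 10 = 20$)
$K{\left(E,B \right)} = \frac{20 + E}{2 B}$ ($K{\left(E,B \right)} = \frac{E + 20}{B + B} = \frac{20 + E}{2 B}$)
$\frac{1}{K{\left(-3,-9 \right)}} + 105 \left(-51\right) = \frac{1}{\frac{1}{2} \frac{1}{-9} \left(20 - 3\right)} + 105 \left(-51\right) = \frac{1}{\frac{1}{2} \left(- \frac{1}{9}\right) 17} - 5355 = \frac{1}{- \frac{17}{18}} - 5355 = - \frac{18}{17} - 5355 = - \frac{91053}{17}$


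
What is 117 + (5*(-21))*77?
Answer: -7968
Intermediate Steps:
117 + (5*(-21))*77 = 117 - 105*77 = 117 - 8085 = -7968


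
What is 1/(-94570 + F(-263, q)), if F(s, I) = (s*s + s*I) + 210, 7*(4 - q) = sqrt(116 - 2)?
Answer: -1285907/33738172135 - 1841*sqrt(114)/33738172135 ≈ -3.8697e-5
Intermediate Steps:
q = 4 - sqrt(114)/7 (q = 4 - sqrt(116 - 2)/7 = 4 - sqrt(114)/7 ≈ 2.4747)
F(s, I) = 210 + s**2 + I*s (F(s, I) = (s**2 + I*s) + 210 = 210 + s**2 + I*s)
1/(-94570 + F(-263, q)) = 1/(-94570 + (210 + (-263)**2 + (4 - sqrt(114)/7)*(-263))) = 1/(-94570 + (210 + 69169 + (-1052 + 263*sqrt(114)/7))) = 1/(-94570 + (68327 + 263*sqrt(114)/7)) = 1/(-26243 + 263*sqrt(114)/7)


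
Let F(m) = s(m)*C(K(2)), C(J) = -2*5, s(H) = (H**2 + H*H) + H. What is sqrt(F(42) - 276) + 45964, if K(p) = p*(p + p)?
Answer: 45964 + 2*I*sqrt(8994) ≈ 45964.0 + 189.67*I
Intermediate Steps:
s(H) = H + 2*H**2 (s(H) = (H**2 + H**2) + H = 2*H**2 + H = H + 2*H**2)
K(p) = 2*p**2 (K(p) = p*(2*p) = 2*p**2)
C(J) = -10
F(m) = -10*m*(1 + 2*m) (F(m) = (m*(1 + 2*m))*(-10) = -10*m*(1 + 2*m))
sqrt(F(42) - 276) + 45964 = sqrt(-10*42*(1 + 2*42) - 276) + 45964 = sqrt(-10*42*(1 + 84) - 276) + 45964 = sqrt(-10*42*85 - 276) + 45964 = sqrt(-35700 - 276) + 45964 = sqrt(-35976) + 45964 = 2*I*sqrt(8994) + 45964 = 45964 + 2*I*sqrt(8994)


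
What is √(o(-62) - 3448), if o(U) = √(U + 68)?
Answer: √(-3448 + √6) ≈ 58.699*I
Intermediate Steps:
o(U) = √(68 + U)
√(o(-62) - 3448) = √(√(68 - 62) - 3448) = √(√6 - 3448) = √(-3448 + √6)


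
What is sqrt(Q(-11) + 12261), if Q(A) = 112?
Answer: sqrt(12373) ≈ 111.23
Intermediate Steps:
sqrt(Q(-11) + 12261) = sqrt(112 + 12261) = sqrt(12373)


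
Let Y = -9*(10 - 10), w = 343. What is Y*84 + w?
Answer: 343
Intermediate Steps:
Y = 0 (Y = -9*0 = 0)
Y*84 + w = 0*84 + 343 = 0 + 343 = 343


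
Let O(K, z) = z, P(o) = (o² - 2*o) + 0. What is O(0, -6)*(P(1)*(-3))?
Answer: -18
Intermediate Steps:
P(o) = o² - 2*o
O(0, -6)*(P(1)*(-3)) = -6*1*(-2 + 1)*(-3) = -6*1*(-1)*(-3) = -(-6)*(-3) = -6*3 = -18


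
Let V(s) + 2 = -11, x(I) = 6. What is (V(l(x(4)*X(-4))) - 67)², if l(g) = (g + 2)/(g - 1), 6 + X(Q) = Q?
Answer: 6400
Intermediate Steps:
X(Q) = -6 + Q
l(g) = (2 + g)/(-1 + g)
V(s) = -13 (V(s) = -2 - 11 = -13)
(V(l(x(4)*X(-4))) - 67)² = (-13 - 67)² = (-80)² = 6400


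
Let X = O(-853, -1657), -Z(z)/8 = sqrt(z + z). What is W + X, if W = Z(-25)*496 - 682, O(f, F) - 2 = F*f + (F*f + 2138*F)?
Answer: -716504 - 19840*I*sqrt(2) ≈ -7.165e+5 - 28058.0*I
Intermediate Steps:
Z(z) = -8*sqrt(2)*sqrt(z) (Z(z) = -8*sqrt(z + z) = -8*sqrt(2)*sqrt(z))
O(f, F) = 2 + 2138*F + 2*F*f (O(f, F) = 2 + (F*f + (F*f + 2138*F)) = 2 + (F*f + (2138*F + F*f)) = 2 + (2138*F + 2*F*f) = 2 + 2138*F + 2*F*f)
X = -715822 (X = 2 + 2138*(-1657) + 2*(-1657)*(-853) = 2 - 3542666 + 2826842 = -715822)
W = -682 - 19840*I*sqrt(2) (W = -8*sqrt(2)*sqrt(-25)*496 - 682 = -8*sqrt(2)*5*I*496 - 682 = -40*I*sqrt(2)*496 - 682 = -19840*I*sqrt(2) - 682 = -682 - 19840*I*sqrt(2) ≈ -682.0 - 28058.0*I)
W + X = (-682 - 19840*I*sqrt(2)) - 715822 = -716504 - 19840*I*sqrt(2)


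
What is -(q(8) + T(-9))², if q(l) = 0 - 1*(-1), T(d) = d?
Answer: -64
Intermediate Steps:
q(l) = 1 (q(l) = 0 + 1 = 1)
-(q(8) + T(-9))² = -(1 - 9)² = -1*(-8)² = -1*64 = -64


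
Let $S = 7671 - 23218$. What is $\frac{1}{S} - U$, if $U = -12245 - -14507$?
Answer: $- \frac{35167315}{15547} \approx -2262.0$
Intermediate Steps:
$S = -15547$ ($S = 7671 - 23218 = -15547$)
$U = 2262$ ($U = -12245 + 14507 = 2262$)
$\frac{1}{S} - U = \frac{1}{-15547} - 2262 = - \frac{1}{15547} - 2262 = - \frac{35167315}{15547}$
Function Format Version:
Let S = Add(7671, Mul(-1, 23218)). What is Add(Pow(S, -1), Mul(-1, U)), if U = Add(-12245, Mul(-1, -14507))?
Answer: Rational(-35167315, 15547) ≈ -2262.0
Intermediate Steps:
S = -15547 (S = Add(7671, -23218) = -15547)
U = 2262 (U = Add(-12245, 14507) = 2262)
Add(Pow(S, -1), Mul(-1, U)) = Add(Pow(-15547, -1), Mul(-1, 2262)) = Add(Rational(-1, 15547), -2262) = Rational(-35167315, 15547)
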